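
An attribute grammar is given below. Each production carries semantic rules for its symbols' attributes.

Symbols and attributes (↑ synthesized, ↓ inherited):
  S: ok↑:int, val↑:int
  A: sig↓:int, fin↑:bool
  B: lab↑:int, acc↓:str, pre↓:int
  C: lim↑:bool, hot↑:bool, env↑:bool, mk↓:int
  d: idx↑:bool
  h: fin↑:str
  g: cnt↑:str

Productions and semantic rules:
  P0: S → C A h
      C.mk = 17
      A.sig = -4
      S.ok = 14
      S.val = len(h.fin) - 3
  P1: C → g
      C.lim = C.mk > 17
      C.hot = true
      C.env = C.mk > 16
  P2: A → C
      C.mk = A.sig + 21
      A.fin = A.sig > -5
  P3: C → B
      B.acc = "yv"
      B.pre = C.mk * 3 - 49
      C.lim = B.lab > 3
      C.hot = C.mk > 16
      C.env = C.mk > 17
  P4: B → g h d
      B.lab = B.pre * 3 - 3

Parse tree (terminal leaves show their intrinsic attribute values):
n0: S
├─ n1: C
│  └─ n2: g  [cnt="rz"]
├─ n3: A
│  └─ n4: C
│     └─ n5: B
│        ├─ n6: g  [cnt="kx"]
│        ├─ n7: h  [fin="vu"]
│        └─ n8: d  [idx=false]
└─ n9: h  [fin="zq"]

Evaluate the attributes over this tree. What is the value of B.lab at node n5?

3

1. n1.mk = 17  [17]
2. n2.cnt = "rz"  [terminal]
3. n1.lim = false  [C.mk > 17]
4. n1.hot = true  [true]
5. n1.env = true  [C.mk > 16]
6. n3.sig = -4  [-4]
7. n4.mk = 17  [A.sig + 21]
8. n5.acc = "yv"  ["yv"]
9. n5.pre = 2  [C.mk * 3 - 49]
10. n6.cnt = "kx"  [terminal]
11. n7.fin = "vu"  [terminal]
12. n8.idx = false  [terminal]
13. n5.lab = 3  [B.pre * 3 - 3]
14. n4.lim = false  [B.lab > 3]
15. n4.hot = true  [C.mk > 16]
16. n4.env = false  [C.mk > 17]
17. n3.fin = true  [A.sig > -5]
18. n9.fin = "zq"  [terminal]
19. n0.ok = 14  [14]
20. n0.val = -1  [len(h.fin) - 3]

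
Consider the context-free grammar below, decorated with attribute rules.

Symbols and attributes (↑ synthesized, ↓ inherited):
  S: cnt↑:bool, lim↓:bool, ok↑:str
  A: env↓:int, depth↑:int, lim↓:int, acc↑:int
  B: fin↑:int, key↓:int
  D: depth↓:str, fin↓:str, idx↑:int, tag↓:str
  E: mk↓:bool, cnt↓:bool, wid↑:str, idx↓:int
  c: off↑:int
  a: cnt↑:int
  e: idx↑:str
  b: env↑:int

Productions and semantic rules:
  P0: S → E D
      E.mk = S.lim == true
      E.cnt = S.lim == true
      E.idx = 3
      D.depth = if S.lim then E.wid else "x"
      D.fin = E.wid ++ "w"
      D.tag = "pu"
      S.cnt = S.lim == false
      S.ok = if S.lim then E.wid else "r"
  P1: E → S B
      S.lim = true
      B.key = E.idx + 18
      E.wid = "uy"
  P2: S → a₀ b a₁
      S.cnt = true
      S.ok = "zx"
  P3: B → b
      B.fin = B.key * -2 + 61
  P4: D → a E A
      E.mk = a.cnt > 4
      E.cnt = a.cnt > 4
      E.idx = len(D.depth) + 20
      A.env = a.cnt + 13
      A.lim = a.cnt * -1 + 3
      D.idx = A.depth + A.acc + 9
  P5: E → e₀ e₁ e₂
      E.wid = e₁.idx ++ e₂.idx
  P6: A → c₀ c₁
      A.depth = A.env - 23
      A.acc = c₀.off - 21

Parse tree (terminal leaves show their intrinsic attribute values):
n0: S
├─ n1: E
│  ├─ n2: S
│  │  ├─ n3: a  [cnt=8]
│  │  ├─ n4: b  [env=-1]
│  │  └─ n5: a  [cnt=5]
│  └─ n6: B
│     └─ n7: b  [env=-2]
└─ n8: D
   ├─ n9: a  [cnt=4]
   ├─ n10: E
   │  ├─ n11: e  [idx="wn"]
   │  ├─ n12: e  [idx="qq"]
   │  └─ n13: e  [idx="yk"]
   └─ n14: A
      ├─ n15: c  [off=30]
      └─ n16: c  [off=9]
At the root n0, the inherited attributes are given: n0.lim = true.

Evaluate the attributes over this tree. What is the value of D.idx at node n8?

1. n0.lim = true  [given at root]
2. n1.mk = true  [S.lim == true]
3. n1.cnt = true  [S.lim == true]
4. n1.idx = 3  [3]
5. n2.lim = true  [true]
6. n3.cnt = 8  [terminal]
7. n4.env = -1  [terminal]
8. n5.cnt = 5  [terminal]
9. n2.cnt = true  [true]
10. n2.ok = "zx"  ["zx"]
11. n6.key = 21  [E.idx + 18]
12. n7.env = -2  [terminal]
13. n6.fin = 19  [B.key * -2 + 61]
14. n1.wid = "uy"  ["uy"]
15. n8.depth = "uy"  [if S.lim then E.wid else "x"]
16. n8.fin = "uyw"  [E.wid ++ "w"]
17. n8.tag = "pu"  ["pu"]
18. n9.cnt = 4  [terminal]
19. n10.mk = false  [a.cnt > 4]
20. n10.cnt = false  [a.cnt > 4]
21. n10.idx = 22  [len(D.depth) + 20]
22. n11.idx = "wn"  [terminal]
23. n12.idx = "qq"  [terminal]
24. n13.idx = "yk"  [terminal]
25. n10.wid = "qqyk"  [e₁.idx ++ e₂.idx]
26. n14.env = 17  [a.cnt + 13]
27. n14.lim = -1  [a.cnt * -1 + 3]
28. n15.off = 30  [terminal]
29. n16.off = 9  [terminal]
30. n14.depth = -6  [A.env - 23]
31. n14.acc = 9  [c₀.off - 21]
32. n8.idx = 12  [A.depth + A.acc + 9]
33. n0.cnt = false  [S.lim == false]
34. n0.ok = "uy"  [if S.lim then E.wid else "r"]

12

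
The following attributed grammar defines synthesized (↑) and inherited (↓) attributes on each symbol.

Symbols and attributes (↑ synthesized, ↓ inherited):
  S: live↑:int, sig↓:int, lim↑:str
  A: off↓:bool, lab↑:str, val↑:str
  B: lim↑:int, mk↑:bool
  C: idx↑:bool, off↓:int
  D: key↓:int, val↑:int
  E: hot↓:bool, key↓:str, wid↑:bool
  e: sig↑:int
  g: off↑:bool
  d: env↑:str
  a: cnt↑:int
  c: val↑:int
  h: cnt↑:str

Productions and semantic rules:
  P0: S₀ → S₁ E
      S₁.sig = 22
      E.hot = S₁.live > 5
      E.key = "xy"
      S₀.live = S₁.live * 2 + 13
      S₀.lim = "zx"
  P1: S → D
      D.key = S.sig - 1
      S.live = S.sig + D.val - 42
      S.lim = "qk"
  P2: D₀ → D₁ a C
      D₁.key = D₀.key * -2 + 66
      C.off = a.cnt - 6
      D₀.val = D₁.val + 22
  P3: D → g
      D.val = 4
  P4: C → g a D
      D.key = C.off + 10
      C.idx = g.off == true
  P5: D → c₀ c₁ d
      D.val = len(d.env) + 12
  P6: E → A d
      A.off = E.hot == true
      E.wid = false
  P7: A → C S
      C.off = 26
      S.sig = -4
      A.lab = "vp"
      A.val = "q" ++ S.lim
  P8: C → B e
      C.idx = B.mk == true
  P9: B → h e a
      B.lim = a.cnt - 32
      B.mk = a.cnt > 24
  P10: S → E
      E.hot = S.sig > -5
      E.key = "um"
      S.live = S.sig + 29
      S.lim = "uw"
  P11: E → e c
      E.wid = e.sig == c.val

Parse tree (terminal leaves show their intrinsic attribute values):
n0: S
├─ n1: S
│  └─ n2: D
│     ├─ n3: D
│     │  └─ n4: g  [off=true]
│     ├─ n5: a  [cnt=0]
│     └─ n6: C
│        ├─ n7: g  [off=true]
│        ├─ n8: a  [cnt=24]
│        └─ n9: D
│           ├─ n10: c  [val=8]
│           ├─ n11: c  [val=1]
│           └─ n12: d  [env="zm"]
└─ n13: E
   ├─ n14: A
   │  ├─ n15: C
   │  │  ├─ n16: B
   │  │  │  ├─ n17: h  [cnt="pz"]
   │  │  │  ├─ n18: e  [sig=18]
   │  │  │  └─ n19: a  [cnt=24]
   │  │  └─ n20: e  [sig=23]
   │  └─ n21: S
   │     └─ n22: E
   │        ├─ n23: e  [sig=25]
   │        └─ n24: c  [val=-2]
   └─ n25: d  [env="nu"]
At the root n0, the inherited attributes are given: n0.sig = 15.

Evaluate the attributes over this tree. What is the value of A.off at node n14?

true

1. n0.sig = 15  [given at root]
2. n1.sig = 22  [22]
3. n2.key = 21  [S.sig - 1]
4. n3.key = 24  [D₀.key * -2 + 66]
5. n4.off = true  [terminal]
6. n3.val = 4  [4]
7. n5.cnt = 0  [terminal]
8. n6.off = -6  [a.cnt - 6]
9. n7.off = true  [terminal]
10. n8.cnt = 24  [terminal]
11. n9.key = 4  [C.off + 10]
12. n10.val = 8  [terminal]
13. n11.val = 1  [terminal]
14. n12.env = "zm"  [terminal]
15. n9.val = 14  [len(d.env) + 12]
16. n6.idx = true  [g.off == true]
17. n2.val = 26  [D₁.val + 22]
18. n1.live = 6  [S.sig + D.val - 42]
19. n1.lim = "qk"  ["qk"]
20. n13.hot = true  [S₁.live > 5]
21. n13.key = "xy"  ["xy"]
22. n14.off = true  [E.hot == true]
23. n15.off = 26  [26]
24. n17.cnt = "pz"  [terminal]
25. n18.sig = 18  [terminal]
26. n19.cnt = 24  [terminal]
27. n16.lim = -8  [a.cnt - 32]
28. n16.mk = false  [a.cnt > 24]
29. n20.sig = 23  [terminal]
30. n15.idx = false  [B.mk == true]
31. n21.sig = -4  [-4]
32. n22.hot = true  [S.sig > -5]
33. n22.key = "um"  ["um"]
34. n23.sig = 25  [terminal]
35. n24.val = -2  [terminal]
36. n22.wid = false  [e.sig == c.val]
37. n21.live = 25  [S.sig + 29]
38. n21.lim = "uw"  ["uw"]
39. n14.lab = "vp"  ["vp"]
40. n14.val = "quw"  ["q" ++ S.lim]
41. n25.env = "nu"  [terminal]
42. n13.wid = false  [false]
43. n0.live = 25  [S₁.live * 2 + 13]
44. n0.lim = "zx"  ["zx"]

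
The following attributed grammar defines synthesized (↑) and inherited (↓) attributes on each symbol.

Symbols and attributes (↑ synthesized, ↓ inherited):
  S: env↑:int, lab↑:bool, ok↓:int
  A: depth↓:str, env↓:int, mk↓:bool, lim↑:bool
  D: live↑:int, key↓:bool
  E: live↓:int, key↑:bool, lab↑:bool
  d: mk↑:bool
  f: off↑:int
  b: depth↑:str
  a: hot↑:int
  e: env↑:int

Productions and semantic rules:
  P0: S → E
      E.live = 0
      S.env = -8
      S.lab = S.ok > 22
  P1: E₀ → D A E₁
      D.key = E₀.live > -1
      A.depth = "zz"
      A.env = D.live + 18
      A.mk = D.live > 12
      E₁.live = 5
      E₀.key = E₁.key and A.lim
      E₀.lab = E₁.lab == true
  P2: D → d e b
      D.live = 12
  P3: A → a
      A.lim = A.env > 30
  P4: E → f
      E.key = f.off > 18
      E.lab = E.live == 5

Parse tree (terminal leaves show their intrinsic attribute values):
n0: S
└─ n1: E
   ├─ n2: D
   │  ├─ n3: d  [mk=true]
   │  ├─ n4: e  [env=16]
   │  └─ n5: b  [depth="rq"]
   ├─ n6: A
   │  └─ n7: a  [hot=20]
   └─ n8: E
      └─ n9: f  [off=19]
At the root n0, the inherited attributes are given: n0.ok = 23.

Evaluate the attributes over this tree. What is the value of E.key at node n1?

false

1. n0.ok = 23  [given at root]
2. n1.live = 0  [0]
3. n2.key = true  [E₀.live > -1]
4. n3.mk = true  [terminal]
5. n4.env = 16  [terminal]
6. n5.depth = "rq"  [terminal]
7. n2.live = 12  [12]
8. n6.depth = "zz"  ["zz"]
9. n6.env = 30  [D.live + 18]
10. n6.mk = false  [D.live > 12]
11. n7.hot = 20  [terminal]
12. n6.lim = false  [A.env > 30]
13. n8.live = 5  [5]
14. n9.off = 19  [terminal]
15. n8.key = true  [f.off > 18]
16. n8.lab = true  [E.live == 5]
17. n1.key = false  [E₁.key and A.lim]
18. n1.lab = true  [E₁.lab == true]
19. n0.env = -8  [-8]
20. n0.lab = true  [S.ok > 22]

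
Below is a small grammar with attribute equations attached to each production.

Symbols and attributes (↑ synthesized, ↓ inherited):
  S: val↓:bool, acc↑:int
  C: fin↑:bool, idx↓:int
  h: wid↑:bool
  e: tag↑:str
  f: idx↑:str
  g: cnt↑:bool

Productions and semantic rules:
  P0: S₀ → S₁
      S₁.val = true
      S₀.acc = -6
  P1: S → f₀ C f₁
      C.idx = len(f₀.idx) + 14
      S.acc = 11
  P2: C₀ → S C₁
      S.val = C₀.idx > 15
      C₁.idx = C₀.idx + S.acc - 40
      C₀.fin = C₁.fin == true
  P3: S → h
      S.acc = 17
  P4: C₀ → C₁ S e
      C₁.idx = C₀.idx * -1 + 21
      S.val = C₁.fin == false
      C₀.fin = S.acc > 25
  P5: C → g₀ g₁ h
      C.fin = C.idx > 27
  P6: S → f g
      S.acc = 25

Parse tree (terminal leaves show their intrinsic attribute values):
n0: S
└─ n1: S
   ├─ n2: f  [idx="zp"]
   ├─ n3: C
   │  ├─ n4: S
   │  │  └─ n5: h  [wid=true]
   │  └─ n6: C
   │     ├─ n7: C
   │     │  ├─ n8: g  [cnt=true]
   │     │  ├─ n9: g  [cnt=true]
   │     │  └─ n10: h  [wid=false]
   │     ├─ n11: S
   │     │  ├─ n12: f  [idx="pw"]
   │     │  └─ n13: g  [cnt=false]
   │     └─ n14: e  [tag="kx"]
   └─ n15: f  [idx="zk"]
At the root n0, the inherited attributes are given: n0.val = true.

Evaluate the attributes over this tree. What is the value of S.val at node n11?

1. n0.val = true  [given at root]
2. n1.val = true  [true]
3. n2.idx = "zp"  [terminal]
4. n3.idx = 16  [len(f₀.idx) + 14]
5. n4.val = true  [C₀.idx > 15]
6. n5.wid = true  [terminal]
7. n4.acc = 17  [17]
8. n6.idx = -7  [C₀.idx + S.acc - 40]
9. n7.idx = 28  [C₀.idx * -1 + 21]
10. n8.cnt = true  [terminal]
11. n9.cnt = true  [terminal]
12. n10.wid = false  [terminal]
13. n7.fin = true  [C.idx > 27]
14. n11.val = false  [C₁.fin == false]
15. n12.idx = "pw"  [terminal]
16. n13.cnt = false  [terminal]
17. n11.acc = 25  [25]
18. n14.tag = "kx"  [terminal]
19. n6.fin = false  [S.acc > 25]
20. n3.fin = false  [C₁.fin == true]
21. n15.idx = "zk"  [terminal]
22. n1.acc = 11  [11]
23. n0.acc = -6  [-6]

false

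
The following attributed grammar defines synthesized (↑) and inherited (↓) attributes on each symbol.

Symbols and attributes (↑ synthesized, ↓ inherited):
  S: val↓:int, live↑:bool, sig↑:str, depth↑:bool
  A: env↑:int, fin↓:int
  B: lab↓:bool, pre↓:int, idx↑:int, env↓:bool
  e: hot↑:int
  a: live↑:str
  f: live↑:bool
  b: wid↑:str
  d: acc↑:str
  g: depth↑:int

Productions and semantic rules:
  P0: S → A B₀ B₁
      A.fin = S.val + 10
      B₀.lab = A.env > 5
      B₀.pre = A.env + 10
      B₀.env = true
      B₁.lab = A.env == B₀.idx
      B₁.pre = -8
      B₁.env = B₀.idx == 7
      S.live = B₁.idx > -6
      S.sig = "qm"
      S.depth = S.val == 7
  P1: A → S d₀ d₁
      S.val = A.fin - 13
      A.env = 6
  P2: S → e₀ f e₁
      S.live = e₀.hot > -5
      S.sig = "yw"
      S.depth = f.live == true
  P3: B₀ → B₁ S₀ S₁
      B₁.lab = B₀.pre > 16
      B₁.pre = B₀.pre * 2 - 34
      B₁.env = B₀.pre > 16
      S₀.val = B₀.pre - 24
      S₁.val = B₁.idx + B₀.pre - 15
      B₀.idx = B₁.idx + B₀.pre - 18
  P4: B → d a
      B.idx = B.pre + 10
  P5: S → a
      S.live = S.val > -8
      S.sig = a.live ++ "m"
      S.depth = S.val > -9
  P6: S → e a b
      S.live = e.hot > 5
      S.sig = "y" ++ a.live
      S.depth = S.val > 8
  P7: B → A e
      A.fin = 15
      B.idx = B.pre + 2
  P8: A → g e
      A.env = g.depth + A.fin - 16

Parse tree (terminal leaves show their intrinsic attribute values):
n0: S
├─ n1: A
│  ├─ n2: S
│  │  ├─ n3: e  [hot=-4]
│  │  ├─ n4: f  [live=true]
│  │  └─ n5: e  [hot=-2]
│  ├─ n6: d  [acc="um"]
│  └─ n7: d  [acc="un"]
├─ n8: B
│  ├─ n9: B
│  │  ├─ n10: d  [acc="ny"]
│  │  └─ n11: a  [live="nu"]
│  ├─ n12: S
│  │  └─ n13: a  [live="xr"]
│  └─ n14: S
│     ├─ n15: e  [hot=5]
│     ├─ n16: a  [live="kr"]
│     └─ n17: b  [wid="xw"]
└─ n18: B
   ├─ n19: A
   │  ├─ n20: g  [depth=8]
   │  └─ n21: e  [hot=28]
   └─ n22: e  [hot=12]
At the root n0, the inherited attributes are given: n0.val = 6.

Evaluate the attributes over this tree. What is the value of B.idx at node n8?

1. n0.val = 6  [given at root]
2. n1.fin = 16  [S.val + 10]
3. n2.val = 3  [A.fin - 13]
4. n3.hot = -4  [terminal]
5. n4.live = true  [terminal]
6. n5.hot = -2  [terminal]
7. n2.live = true  [e₀.hot > -5]
8. n2.sig = "yw"  ["yw"]
9. n2.depth = true  [f.live == true]
10. n6.acc = "um"  [terminal]
11. n7.acc = "un"  [terminal]
12. n1.env = 6  [6]
13. n8.lab = true  [A.env > 5]
14. n8.pre = 16  [A.env + 10]
15. n8.env = true  [true]
16. n9.lab = false  [B₀.pre > 16]
17. n9.pre = -2  [B₀.pre * 2 - 34]
18. n9.env = false  [B₀.pre > 16]
19. n10.acc = "ny"  [terminal]
20. n11.live = "nu"  [terminal]
21. n9.idx = 8  [B.pre + 10]
22. n12.val = -8  [B₀.pre - 24]
23. n13.live = "xr"  [terminal]
24. n12.live = false  [S.val > -8]
25. n12.sig = "xrm"  [a.live ++ "m"]
26. n12.depth = true  [S.val > -9]
27. n14.val = 9  [B₁.idx + B₀.pre - 15]
28. n15.hot = 5  [terminal]
29. n16.live = "kr"  [terminal]
30. n17.wid = "xw"  [terminal]
31. n14.live = false  [e.hot > 5]
32. n14.sig = "ykr"  ["y" ++ a.live]
33. n14.depth = true  [S.val > 8]
34. n8.idx = 6  [B₁.idx + B₀.pre - 18]
35. n18.lab = true  [A.env == B₀.idx]
36. n18.pre = -8  [-8]
37. n18.env = false  [B₀.idx == 7]
38. n19.fin = 15  [15]
39. n20.depth = 8  [terminal]
40. n21.hot = 28  [terminal]
41. n19.env = 7  [g.depth + A.fin - 16]
42. n22.hot = 12  [terminal]
43. n18.idx = -6  [B.pre + 2]
44. n0.live = false  [B₁.idx > -6]
45. n0.sig = "qm"  ["qm"]
46. n0.depth = false  [S.val == 7]

6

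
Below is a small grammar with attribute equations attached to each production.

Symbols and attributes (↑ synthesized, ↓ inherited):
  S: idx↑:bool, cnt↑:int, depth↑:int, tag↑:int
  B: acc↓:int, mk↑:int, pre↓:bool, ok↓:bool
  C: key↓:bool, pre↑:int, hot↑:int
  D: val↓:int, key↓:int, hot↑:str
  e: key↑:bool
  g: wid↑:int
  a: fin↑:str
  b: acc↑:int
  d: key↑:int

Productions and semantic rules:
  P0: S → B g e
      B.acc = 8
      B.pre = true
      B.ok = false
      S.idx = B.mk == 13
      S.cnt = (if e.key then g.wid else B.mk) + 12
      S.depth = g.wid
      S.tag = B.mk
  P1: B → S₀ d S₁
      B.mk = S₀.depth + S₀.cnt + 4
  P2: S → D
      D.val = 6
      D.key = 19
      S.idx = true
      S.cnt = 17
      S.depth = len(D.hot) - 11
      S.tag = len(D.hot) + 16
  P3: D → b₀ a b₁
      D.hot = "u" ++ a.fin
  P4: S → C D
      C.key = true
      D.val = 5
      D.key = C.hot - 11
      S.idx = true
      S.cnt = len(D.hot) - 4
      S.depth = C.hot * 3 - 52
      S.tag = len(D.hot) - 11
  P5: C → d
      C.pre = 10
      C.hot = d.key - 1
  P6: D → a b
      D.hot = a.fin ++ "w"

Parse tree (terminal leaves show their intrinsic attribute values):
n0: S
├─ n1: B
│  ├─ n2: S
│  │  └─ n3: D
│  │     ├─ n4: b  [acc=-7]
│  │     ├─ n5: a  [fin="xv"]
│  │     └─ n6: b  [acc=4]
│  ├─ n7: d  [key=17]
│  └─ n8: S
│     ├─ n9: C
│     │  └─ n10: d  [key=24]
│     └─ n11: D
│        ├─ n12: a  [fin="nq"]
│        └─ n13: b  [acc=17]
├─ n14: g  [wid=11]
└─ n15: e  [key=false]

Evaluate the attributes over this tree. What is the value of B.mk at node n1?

13

1. n1.acc = 8  [8]
2. n1.pre = true  [true]
3. n1.ok = false  [false]
4. n3.val = 6  [6]
5. n3.key = 19  [19]
6. n4.acc = -7  [terminal]
7. n5.fin = "xv"  [terminal]
8. n6.acc = 4  [terminal]
9. n3.hot = "uxv"  ["u" ++ a.fin]
10. n2.idx = true  [true]
11. n2.cnt = 17  [17]
12. n2.depth = -8  [len(D.hot) - 11]
13. n2.tag = 19  [len(D.hot) + 16]
14. n7.key = 17  [terminal]
15. n9.key = true  [true]
16. n10.key = 24  [terminal]
17. n9.pre = 10  [10]
18. n9.hot = 23  [d.key - 1]
19. n11.val = 5  [5]
20. n11.key = 12  [C.hot - 11]
21. n12.fin = "nq"  [terminal]
22. n13.acc = 17  [terminal]
23. n11.hot = "nqw"  [a.fin ++ "w"]
24. n8.idx = true  [true]
25. n8.cnt = -1  [len(D.hot) - 4]
26. n8.depth = 17  [C.hot * 3 - 52]
27. n8.tag = -8  [len(D.hot) - 11]
28. n1.mk = 13  [S₀.depth + S₀.cnt + 4]
29. n14.wid = 11  [terminal]
30. n15.key = false  [terminal]
31. n0.idx = true  [B.mk == 13]
32. n0.cnt = 25  [(if e.key then g.wid else B.mk) + 12]
33. n0.depth = 11  [g.wid]
34. n0.tag = 13  [B.mk]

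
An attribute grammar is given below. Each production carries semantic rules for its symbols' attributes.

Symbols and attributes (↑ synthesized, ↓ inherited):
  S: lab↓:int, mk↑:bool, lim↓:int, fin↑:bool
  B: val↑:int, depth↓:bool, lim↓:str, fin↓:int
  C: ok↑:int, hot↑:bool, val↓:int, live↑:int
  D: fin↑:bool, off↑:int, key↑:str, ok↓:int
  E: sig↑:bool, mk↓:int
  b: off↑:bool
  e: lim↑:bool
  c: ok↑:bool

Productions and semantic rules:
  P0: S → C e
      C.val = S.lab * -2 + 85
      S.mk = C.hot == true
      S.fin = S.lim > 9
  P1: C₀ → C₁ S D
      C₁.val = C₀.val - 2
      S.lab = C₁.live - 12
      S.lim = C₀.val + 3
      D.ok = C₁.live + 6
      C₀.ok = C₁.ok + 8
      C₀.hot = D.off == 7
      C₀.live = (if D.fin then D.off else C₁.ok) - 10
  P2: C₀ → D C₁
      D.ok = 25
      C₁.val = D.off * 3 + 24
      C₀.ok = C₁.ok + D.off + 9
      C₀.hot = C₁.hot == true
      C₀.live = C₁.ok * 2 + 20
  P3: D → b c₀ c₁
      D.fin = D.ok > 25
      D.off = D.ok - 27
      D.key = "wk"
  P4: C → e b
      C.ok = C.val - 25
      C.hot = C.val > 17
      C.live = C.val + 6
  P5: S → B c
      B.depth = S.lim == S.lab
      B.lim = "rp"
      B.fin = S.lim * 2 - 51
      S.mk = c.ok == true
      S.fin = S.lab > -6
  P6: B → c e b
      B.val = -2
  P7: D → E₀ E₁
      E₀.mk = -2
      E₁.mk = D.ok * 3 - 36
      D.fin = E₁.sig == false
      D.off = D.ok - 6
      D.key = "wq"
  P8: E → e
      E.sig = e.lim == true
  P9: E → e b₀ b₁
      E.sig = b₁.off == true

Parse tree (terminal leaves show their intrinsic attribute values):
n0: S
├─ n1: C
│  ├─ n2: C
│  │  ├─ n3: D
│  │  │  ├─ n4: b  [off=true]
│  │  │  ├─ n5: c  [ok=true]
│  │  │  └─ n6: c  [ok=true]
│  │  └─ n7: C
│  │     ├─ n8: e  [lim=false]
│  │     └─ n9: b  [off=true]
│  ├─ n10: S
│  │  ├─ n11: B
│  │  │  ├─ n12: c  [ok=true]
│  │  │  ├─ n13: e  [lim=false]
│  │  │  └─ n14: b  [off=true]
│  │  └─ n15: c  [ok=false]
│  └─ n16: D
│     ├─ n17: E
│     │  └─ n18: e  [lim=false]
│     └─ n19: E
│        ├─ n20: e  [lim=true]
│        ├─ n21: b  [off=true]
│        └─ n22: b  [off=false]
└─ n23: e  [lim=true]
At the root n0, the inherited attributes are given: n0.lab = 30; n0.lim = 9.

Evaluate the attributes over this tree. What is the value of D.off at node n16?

6

1. n0.lab = 30  [given at root]
2. n0.lim = 9  [given at root]
3. n1.val = 25  [S.lab * -2 + 85]
4. n2.val = 23  [C₀.val - 2]
5. n3.ok = 25  [25]
6. n4.off = true  [terminal]
7. n5.ok = true  [terminal]
8. n6.ok = true  [terminal]
9. n3.fin = false  [D.ok > 25]
10. n3.off = -2  [D.ok - 27]
11. n3.key = "wk"  ["wk"]
12. n7.val = 18  [D.off * 3 + 24]
13. n8.lim = false  [terminal]
14. n9.off = true  [terminal]
15. n7.ok = -7  [C.val - 25]
16. n7.hot = true  [C.val > 17]
17. n7.live = 24  [C.val + 6]
18. n2.ok = 0  [C₁.ok + D.off + 9]
19. n2.hot = true  [C₁.hot == true]
20. n2.live = 6  [C₁.ok * 2 + 20]
21. n10.lab = -6  [C₁.live - 12]
22. n10.lim = 28  [C₀.val + 3]
23. n11.depth = false  [S.lim == S.lab]
24. n11.lim = "rp"  ["rp"]
25. n11.fin = 5  [S.lim * 2 - 51]
26. n12.ok = true  [terminal]
27. n13.lim = false  [terminal]
28. n14.off = true  [terminal]
29. n11.val = -2  [-2]
30. n15.ok = false  [terminal]
31. n10.mk = false  [c.ok == true]
32. n10.fin = false  [S.lab > -6]
33. n16.ok = 12  [C₁.live + 6]
34. n17.mk = -2  [-2]
35. n18.lim = false  [terminal]
36. n17.sig = false  [e.lim == true]
37. n19.mk = 0  [D.ok * 3 - 36]
38. n20.lim = true  [terminal]
39. n21.off = true  [terminal]
40. n22.off = false  [terminal]
41. n19.sig = false  [b₁.off == true]
42. n16.fin = true  [E₁.sig == false]
43. n16.off = 6  [D.ok - 6]
44. n16.key = "wq"  ["wq"]
45. n1.ok = 8  [C₁.ok + 8]
46. n1.hot = false  [D.off == 7]
47. n1.live = -4  [(if D.fin then D.off else C₁.ok) - 10]
48. n23.lim = true  [terminal]
49. n0.mk = false  [C.hot == true]
50. n0.fin = false  [S.lim > 9]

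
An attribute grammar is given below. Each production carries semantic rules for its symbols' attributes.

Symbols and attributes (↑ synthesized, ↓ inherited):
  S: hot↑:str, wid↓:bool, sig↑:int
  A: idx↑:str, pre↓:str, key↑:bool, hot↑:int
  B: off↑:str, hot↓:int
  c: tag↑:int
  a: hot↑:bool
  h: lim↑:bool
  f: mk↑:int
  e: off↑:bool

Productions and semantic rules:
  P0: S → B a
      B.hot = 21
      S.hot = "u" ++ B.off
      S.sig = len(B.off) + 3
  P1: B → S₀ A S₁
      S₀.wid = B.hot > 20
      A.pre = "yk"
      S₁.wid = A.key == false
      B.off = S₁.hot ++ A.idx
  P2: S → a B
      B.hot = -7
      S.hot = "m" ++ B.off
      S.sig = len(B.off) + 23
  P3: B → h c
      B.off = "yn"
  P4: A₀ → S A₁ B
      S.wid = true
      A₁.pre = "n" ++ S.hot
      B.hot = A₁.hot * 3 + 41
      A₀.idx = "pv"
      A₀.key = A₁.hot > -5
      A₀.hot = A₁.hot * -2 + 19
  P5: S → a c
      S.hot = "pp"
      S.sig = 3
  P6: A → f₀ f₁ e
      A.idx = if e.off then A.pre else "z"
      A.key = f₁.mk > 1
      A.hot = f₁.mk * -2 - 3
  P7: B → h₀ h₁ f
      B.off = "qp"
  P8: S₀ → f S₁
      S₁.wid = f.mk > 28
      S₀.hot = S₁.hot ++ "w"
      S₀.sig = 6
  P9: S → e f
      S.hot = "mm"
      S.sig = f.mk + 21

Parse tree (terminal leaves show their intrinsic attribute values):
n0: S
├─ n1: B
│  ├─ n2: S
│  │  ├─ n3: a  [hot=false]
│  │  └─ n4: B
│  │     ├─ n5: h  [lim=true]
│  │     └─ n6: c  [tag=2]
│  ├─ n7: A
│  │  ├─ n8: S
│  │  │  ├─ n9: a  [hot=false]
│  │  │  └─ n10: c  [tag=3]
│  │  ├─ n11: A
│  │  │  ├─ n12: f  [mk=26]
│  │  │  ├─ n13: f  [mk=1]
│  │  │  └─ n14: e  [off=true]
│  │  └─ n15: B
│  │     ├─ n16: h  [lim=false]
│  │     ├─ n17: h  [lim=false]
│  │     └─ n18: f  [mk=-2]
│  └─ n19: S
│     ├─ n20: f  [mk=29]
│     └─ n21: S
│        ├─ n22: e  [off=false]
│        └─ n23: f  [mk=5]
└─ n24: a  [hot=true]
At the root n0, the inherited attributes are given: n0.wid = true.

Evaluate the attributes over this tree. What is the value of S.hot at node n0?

1. n0.wid = true  [given at root]
2. n1.hot = 21  [21]
3. n2.wid = true  [B.hot > 20]
4. n3.hot = false  [terminal]
5. n4.hot = -7  [-7]
6. n5.lim = true  [terminal]
7. n6.tag = 2  [terminal]
8. n4.off = "yn"  ["yn"]
9. n2.hot = "myn"  ["m" ++ B.off]
10. n2.sig = 25  [len(B.off) + 23]
11. n7.pre = "yk"  ["yk"]
12. n8.wid = true  [true]
13. n9.hot = false  [terminal]
14. n10.tag = 3  [terminal]
15. n8.hot = "pp"  ["pp"]
16. n8.sig = 3  [3]
17. n11.pre = "npp"  ["n" ++ S.hot]
18. n12.mk = 26  [terminal]
19. n13.mk = 1  [terminal]
20. n14.off = true  [terminal]
21. n11.idx = "npp"  [if e.off then A.pre else "z"]
22. n11.key = false  [f₁.mk > 1]
23. n11.hot = -5  [f₁.mk * -2 - 3]
24. n15.hot = 26  [A₁.hot * 3 + 41]
25. n16.lim = false  [terminal]
26. n17.lim = false  [terminal]
27. n18.mk = -2  [terminal]
28. n15.off = "qp"  ["qp"]
29. n7.idx = "pv"  ["pv"]
30. n7.key = false  [A₁.hot > -5]
31. n7.hot = 29  [A₁.hot * -2 + 19]
32. n19.wid = true  [A.key == false]
33. n20.mk = 29  [terminal]
34. n21.wid = true  [f.mk > 28]
35. n22.off = false  [terminal]
36. n23.mk = 5  [terminal]
37. n21.hot = "mm"  ["mm"]
38. n21.sig = 26  [f.mk + 21]
39. n19.hot = "mmw"  [S₁.hot ++ "w"]
40. n19.sig = 6  [6]
41. n1.off = "mmwpv"  [S₁.hot ++ A.idx]
42. n24.hot = true  [terminal]
43. n0.hot = "ummwpv"  ["u" ++ B.off]
44. n0.sig = 8  [len(B.off) + 3]

"ummwpv"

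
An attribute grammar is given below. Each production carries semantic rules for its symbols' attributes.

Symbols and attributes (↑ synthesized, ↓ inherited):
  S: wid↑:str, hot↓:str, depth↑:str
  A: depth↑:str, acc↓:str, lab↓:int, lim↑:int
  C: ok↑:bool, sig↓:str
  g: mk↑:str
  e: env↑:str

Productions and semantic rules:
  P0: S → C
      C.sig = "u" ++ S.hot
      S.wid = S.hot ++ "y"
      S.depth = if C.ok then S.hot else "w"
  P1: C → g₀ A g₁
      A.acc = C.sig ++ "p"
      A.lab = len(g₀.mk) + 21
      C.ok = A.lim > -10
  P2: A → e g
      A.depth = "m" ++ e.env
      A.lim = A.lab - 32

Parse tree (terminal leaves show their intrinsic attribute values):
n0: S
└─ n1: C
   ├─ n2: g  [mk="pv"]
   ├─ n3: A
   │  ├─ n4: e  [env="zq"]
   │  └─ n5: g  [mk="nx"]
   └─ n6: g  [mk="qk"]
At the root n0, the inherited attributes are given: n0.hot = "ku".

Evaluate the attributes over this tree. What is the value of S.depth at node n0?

1. n0.hot = "ku"  [given at root]
2. n1.sig = "uku"  ["u" ++ S.hot]
3. n2.mk = "pv"  [terminal]
4. n3.acc = "ukup"  [C.sig ++ "p"]
5. n3.lab = 23  [len(g₀.mk) + 21]
6. n4.env = "zq"  [terminal]
7. n5.mk = "nx"  [terminal]
8. n3.depth = "mzq"  ["m" ++ e.env]
9. n3.lim = -9  [A.lab - 32]
10. n6.mk = "qk"  [terminal]
11. n1.ok = true  [A.lim > -10]
12. n0.wid = "kuy"  [S.hot ++ "y"]
13. n0.depth = "ku"  [if C.ok then S.hot else "w"]

"ku"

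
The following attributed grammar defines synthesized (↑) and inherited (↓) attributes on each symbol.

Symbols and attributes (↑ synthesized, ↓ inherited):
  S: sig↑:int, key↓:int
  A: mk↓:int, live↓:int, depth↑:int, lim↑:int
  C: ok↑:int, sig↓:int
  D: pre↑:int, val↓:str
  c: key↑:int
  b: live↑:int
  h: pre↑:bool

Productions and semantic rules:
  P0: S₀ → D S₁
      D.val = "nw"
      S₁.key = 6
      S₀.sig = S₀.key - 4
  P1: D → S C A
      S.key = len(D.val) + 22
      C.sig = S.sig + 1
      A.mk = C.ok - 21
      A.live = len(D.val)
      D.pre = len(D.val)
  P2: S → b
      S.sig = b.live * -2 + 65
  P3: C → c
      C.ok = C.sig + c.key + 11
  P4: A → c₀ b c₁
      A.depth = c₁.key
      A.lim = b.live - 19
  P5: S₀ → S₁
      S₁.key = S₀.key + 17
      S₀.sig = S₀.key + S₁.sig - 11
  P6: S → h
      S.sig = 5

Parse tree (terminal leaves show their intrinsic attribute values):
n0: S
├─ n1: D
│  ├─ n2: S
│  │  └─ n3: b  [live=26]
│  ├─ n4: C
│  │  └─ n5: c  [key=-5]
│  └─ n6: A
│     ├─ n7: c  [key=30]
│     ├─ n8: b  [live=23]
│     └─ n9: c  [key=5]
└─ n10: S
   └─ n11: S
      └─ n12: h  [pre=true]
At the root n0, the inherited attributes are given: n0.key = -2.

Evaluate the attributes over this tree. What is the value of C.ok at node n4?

1. n0.key = -2  [given at root]
2. n1.val = "nw"  ["nw"]
3. n2.key = 24  [len(D.val) + 22]
4. n3.live = 26  [terminal]
5. n2.sig = 13  [b.live * -2 + 65]
6. n4.sig = 14  [S.sig + 1]
7. n5.key = -5  [terminal]
8. n4.ok = 20  [C.sig + c.key + 11]
9. n6.mk = -1  [C.ok - 21]
10. n6.live = 2  [len(D.val)]
11. n7.key = 30  [terminal]
12. n8.live = 23  [terminal]
13. n9.key = 5  [terminal]
14. n6.depth = 5  [c₁.key]
15. n6.lim = 4  [b.live - 19]
16. n1.pre = 2  [len(D.val)]
17. n10.key = 6  [6]
18. n11.key = 23  [S₀.key + 17]
19. n12.pre = true  [terminal]
20. n11.sig = 5  [5]
21. n10.sig = 0  [S₀.key + S₁.sig - 11]
22. n0.sig = -6  [S₀.key - 4]

20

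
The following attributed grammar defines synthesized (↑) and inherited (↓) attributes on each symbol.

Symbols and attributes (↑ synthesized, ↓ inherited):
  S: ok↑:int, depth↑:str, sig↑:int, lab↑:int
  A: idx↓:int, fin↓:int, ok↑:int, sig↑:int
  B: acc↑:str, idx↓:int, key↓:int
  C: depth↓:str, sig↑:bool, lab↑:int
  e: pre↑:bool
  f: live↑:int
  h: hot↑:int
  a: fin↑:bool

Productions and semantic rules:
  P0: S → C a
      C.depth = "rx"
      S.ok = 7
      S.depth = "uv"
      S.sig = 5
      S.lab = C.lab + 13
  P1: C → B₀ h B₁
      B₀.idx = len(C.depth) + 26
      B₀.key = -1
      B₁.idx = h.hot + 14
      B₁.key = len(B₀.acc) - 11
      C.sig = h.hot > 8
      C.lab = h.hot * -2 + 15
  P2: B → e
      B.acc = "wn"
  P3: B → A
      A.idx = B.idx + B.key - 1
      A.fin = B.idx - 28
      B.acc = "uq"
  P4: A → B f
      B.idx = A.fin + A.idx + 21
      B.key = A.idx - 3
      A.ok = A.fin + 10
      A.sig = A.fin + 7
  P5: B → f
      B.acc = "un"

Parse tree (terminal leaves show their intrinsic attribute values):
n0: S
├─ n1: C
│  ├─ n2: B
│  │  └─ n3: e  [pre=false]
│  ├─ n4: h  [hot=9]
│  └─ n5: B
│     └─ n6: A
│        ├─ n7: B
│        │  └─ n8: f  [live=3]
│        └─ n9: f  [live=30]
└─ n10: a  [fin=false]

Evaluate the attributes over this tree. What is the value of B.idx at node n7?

1. n1.depth = "rx"  ["rx"]
2. n2.idx = 28  [len(C.depth) + 26]
3. n2.key = -1  [-1]
4. n3.pre = false  [terminal]
5. n2.acc = "wn"  ["wn"]
6. n4.hot = 9  [terminal]
7. n5.idx = 23  [h.hot + 14]
8. n5.key = -9  [len(B₀.acc) - 11]
9. n6.idx = 13  [B.idx + B.key - 1]
10. n6.fin = -5  [B.idx - 28]
11. n7.idx = 29  [A.fin + A.idx + 21]
12. n7.key = 10  [A.idx - 3]
13. n8.live = 3  [terminal]
14. n7.acc = "un"  ["un"]
15. n9.live = 30  [terminal]
16. n6.ok = 5  [A.fin + 10]
17. n6.sig = 2  [A.fin + 7]
18. n5.acc = "uq"  ["uq"]
19. n1.sig = true  [h.hot > 8]
20. n1.lab = -3  [h.hot * -2 + 15]
21. n10.fin = false  [terminal]
22. n0.ok = 7  [7]
23. n0.depth = "uv"  ["uv"]
24. n0.sig = 5  [5]
25. n0.lab = 10  [C.lab + 13]

29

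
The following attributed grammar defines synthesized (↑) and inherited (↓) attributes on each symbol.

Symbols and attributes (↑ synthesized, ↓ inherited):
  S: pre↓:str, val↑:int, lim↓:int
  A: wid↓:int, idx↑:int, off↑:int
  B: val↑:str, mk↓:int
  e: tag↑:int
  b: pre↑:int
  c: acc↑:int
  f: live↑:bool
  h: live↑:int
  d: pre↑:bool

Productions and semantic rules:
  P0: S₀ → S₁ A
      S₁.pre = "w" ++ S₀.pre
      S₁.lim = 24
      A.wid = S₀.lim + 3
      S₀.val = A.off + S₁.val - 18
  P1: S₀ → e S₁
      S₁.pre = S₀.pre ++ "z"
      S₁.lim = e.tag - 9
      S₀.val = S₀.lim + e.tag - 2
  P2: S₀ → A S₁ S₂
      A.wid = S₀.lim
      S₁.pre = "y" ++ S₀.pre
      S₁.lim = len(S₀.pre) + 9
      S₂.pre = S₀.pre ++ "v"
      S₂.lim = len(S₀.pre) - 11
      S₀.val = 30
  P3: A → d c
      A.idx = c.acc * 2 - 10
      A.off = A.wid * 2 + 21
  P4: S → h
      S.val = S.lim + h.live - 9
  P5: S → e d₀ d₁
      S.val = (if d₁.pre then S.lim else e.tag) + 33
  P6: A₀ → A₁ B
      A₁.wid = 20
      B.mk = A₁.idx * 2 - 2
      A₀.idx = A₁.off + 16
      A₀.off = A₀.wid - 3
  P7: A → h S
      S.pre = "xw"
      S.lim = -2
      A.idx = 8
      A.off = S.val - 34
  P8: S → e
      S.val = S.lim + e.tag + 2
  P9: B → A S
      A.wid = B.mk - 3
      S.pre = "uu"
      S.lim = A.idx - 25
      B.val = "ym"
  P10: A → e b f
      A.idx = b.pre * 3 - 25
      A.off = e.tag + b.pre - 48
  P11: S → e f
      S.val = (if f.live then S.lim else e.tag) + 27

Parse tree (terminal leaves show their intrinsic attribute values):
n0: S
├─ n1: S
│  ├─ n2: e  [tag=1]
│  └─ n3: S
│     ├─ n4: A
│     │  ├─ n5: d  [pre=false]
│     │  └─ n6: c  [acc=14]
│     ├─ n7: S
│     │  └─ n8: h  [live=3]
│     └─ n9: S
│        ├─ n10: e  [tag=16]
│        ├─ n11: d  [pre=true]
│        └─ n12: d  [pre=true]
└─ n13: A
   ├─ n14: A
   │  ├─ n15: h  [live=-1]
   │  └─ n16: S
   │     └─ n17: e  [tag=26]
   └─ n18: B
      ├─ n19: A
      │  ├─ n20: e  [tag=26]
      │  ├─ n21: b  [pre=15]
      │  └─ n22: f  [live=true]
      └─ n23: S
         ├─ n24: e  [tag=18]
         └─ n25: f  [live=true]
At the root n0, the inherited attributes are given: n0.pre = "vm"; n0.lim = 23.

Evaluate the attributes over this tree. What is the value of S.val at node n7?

7

1. n0.pre = "vm"  [given at root]
2. n0.lim = 23  [given at root]
3. n1.pre = "wvm"  ["w" ++ S₀.pre]
4. n1.lim = 24  [24]
5. n2.tag = 1  [terminal]
6. n3.pre = "wvmz"  [S₀.pre ++ "z"]
7. n3.lim = -8  [e.tag - 9]
8. n4.wid = -8  [S₀.lim]
9. n5.pre = false  [terminal]
10. n6.acc = 14  [terminal]
11. n4.idx = 18  [c.acc * 2 - 10]
12. n4.off = 5  [A.wid * 2 + 21]
13. n7.pre = "ywvmz"  ["y" ++ S₀.pre]
14. n7.lim = 13  [len(S₀.pre) + 9]
15. n8.live = 3  [terminal]
16. n7.val = 7  [S.lim + h.live - 9]
17. n9.pre = "wvmzv"  [S₀.pre ++ "v"]
18. n9.lim = -7  [len(S₀.pre) - 11]
19. n10.tag = 16  [terminal]
20. n11.pre = true  [terminal]
21. n12.pre = true  [terminal]
22. n9.val = 26  [(if d₁.pre then S.lim else e.tag) + 33]
23. n3.val = 30  [30]
24. n1.val = 23  [S₀.lim + e.tag - 2]
25. n13.wid = 26  [S₀.lim + 3]
26. n14.wid = 20  [20]
27. n15.live = -1  [terminal]
28. n16.pre = "xw"  ["xw"]
29. n16.lim = -2  [-2]
30. n17.tag = 26  [terminal]
31. n16.val = 26  [S.lim + e.tag + 2]
32. n14.idx = 8  [8]
33. n14.off = -8  [S.val - 34]
34. n18.mk = 14  [A₁.idx * 2 - 2]
35. n19.wid = 11  [B.mk - 3]
36. n20.tag = 26  [terminal]
37. n21.pre = 15  [terminal]
38. n22.live = true  [terminal]
39. n19.idx = 20  [b.pre * 3 - 25]
40. n19.off = -7  [e.tag + b.pre - 48]
41. n23.pre = "uu"  ["uu"]
42. n23.lim = -5  [A.idx - 25]
43. n24.tag = 18  [terminal]
44. n25.live = true  [terminal]
45. n23.val = 22  [(if f.live then S.lim else e.tag) + 27]
46. n18.val = "ym"  ["ym"]
47. n13.idx = 8  [A₁.off + 16]
48. n13.off = 23  [A₀.wid - 3]
49. n0.val = 28  [A.off + S₁.val - 18]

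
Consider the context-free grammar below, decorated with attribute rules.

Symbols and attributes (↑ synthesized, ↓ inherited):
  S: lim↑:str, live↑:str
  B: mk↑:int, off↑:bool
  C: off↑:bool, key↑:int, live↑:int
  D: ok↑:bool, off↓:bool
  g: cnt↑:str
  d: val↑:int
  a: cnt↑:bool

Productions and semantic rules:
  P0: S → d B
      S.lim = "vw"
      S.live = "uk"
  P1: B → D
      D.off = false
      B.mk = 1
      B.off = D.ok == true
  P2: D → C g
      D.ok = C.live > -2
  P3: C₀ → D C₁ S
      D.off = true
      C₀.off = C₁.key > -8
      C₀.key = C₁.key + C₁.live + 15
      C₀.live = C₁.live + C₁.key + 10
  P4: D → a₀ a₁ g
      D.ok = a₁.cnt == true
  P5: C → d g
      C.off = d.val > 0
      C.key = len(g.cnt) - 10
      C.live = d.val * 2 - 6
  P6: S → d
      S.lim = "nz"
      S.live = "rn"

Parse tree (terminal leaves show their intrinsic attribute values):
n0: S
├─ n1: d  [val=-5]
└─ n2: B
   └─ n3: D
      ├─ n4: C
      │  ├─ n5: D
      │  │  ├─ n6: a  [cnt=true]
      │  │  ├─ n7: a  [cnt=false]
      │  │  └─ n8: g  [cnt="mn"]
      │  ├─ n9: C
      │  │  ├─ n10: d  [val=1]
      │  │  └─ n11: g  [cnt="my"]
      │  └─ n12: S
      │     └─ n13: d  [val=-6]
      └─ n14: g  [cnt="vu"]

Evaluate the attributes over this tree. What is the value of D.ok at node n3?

false

1. n1.val = -5  [terminal]
2. n3.off = false  [false]
3. n5.off = true  [true]
4. n6.cnt = true  [terminal]
5. n7.cnt = false  [terminal]
6. n8.cnt = "mn"  [terminal]
7. n5.ok = false  [a₁.cnt == true]
8. n10.val = 1  [terminal]
9. n11.cnt = "my"  [terminal]
10. n9.off = true  [d.val > 0]
11. n9.key = -8  [len(g.cnt) - 10]
12. n9.live = -4  [d.val * 2 - 6]
13. n13.val = -6  [terminal]
14. n12.lim = "nz"  ["nz"]
15. n12.live = "rn"  ["rn"]
16. n4.off = false  [C₁.key > -8]
17. n4.key = 3  [C₁.key + C₁.live + 15]
18. n4.live = -2  [C₁.live + C₁.key + 10]
19. n14.cnt = "vu"  [terminal]
20. n3.ok = false  [C.live > -2]
21. n2.mk = 1  [1]
22. n2.off = false  [D.ok == true]
23. n0.lim = "vw"  ["vw"]
24. n0.live = "uk"  ["uk"]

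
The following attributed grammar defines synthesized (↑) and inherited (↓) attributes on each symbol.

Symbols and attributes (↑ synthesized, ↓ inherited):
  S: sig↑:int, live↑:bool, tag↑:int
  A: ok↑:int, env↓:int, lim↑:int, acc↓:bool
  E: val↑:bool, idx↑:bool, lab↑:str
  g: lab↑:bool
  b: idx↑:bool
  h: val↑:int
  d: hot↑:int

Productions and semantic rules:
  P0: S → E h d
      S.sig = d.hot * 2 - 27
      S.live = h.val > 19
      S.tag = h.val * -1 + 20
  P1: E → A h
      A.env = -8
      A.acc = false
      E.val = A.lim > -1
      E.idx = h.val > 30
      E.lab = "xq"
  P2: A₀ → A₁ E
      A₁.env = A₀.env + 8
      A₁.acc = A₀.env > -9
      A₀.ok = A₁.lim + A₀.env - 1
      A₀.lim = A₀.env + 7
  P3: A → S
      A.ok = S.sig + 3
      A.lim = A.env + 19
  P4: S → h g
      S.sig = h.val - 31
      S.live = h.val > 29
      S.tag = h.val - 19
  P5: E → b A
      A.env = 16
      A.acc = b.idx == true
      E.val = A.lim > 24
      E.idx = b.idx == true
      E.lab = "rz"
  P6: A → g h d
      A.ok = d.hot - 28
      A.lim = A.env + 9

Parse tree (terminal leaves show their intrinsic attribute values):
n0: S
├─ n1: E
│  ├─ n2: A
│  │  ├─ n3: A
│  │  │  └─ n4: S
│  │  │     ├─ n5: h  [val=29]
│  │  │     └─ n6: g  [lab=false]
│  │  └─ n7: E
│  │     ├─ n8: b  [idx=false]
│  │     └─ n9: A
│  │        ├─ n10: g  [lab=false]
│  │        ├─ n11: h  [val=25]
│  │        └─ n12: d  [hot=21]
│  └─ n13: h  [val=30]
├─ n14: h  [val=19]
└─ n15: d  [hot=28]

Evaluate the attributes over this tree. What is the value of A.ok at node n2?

1. n2.env = -8  [-8]
2. n2.acc = false  [false]
3. n3.env = 0  [A₀.env + 8]
4. n3.acc = true  [A₀.env > -9]
5. n5.val = 29  [terminal]
6. n6.lab = false  [terminal]
7. n4.sig = -2  [h.val - 31]
8. n4.live = false  [h.val > 29]
9. n4.tag = 10  [h.val - 19]
10. n3.ok = 1  [S.sig + 3]
11. n3.lim = 19  [A.env + 19]
12. n8.idx = false  [terminal]
13. n9.env = 16  [16]
14. n9.acc = false  [b.idx == true]
15. n10.lab = false  [terminal]
16. n11.val = 25  [terminal]
17. n12.hot = 21  [terminal]
18. n9.ok = -7  [d.hot - 28]
19. n9.lim = 25  [A.env + 9]
20. n7.val = true  [A.lim > 24]
21. n7.idx = false  [b.idx == true]
22. n7.lab = "rz"  ["rz"]
23. n2.ok = 10  [A₁.lim + A₀.env - 1]
24. n2.lim = -1  [A₀.env + 7]
25. n13.val = 30  [terminal]
26. n1.val = false  [A.lim > -1]
27. n1.idx = false  [h.val > 30]
28. n1.lab = "xq"  ["xq"]
29. n14.val = 19  [terminal]
30. n15.hot = 28  [terminal]
31. n0.sig = 29  [d.hot * 2 - 27]
32. n0.live = false  [h.val > 19]
33. n0.tag = 1  [h.val * -1 + 20]

10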